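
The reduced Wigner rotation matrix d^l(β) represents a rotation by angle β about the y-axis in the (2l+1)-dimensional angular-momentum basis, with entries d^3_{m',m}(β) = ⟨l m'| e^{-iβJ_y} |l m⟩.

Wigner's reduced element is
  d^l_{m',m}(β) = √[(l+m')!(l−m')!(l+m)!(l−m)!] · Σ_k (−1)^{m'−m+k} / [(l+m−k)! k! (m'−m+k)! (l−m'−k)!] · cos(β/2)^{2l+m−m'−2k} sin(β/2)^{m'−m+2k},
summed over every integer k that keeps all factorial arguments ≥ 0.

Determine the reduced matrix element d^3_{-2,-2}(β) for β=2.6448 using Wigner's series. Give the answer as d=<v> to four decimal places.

d^3_{-2,-2}(β=2.6448) via Wigner's sum:
With c≡cos(β/2)=0.245850 and s≡sin(β/2)=0.969308, N=[1·120·1·120]^{1/2}=120.000000
Admissible k: 0..1 (factorial args all ≥0)
  k=0: (−1)^0·120.0000/(120)·0.2458^6·0.9693^0 = +0.000221
  k=1: (−1)^1·120.0000/(24)·0.2458^4·0.9693^2 = -0.017162
d^3_{-2,-2}(2.6448) = +0.000221 -0.017162 = -0.016941

d=-0.0169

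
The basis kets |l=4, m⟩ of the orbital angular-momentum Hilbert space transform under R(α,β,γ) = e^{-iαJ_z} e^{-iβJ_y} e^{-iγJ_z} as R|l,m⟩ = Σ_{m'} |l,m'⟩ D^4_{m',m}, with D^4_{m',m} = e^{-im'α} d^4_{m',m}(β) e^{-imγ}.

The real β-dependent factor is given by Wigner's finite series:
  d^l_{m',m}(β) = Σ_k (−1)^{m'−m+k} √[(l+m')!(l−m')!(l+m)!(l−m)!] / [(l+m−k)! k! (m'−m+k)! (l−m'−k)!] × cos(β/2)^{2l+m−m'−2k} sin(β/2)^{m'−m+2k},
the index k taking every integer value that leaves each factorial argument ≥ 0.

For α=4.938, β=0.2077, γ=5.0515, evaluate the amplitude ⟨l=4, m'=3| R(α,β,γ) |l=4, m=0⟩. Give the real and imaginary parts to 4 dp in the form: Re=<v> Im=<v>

D^4_{3,0}(4.938,0.2077,5.0515) = e^{-i·3·4.938}·d^4_{3,0}(0.2077)·e^{-i·0·5.0515}. Compute d first:
With c≡cos(β/2)=0.994612 and s≡sin(β/2)=0.103663, N=[5040·1·24·24]^{1/2}=1703.830978
k∈{0,1} keeps every argument non-negative
  k=0: (−1)^3·1703.8310/(144)·0.9946^5·0.1037^3 = -0.012830
  k=1: (−1)^4·1703.8310/(144)·0.9946^3·0.1037^5 = +0.000139
d^4_{3,0}(0.2077) = -0.012830 +0.000139 = -0.012690
Attach z-rotation phases: D = e^{-i(3)(4.938)}·(-0.012690)·e^{-i(0)(5.0515)} = +0.007948+0.009893i

Re=0.0079 Im=0.0099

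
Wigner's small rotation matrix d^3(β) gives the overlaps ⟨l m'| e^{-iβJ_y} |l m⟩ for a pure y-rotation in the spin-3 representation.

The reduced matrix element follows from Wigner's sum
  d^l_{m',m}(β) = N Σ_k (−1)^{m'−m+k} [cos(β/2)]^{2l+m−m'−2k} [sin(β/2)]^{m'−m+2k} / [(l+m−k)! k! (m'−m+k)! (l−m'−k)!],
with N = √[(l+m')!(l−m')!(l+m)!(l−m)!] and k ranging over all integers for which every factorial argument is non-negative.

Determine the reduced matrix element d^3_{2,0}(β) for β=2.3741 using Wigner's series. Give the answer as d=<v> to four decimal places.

d^3_{2,0}(β=2.3741) via Wigner's sum:
Half-angle: c=0.374397, s=0.927269. N=√(120·1·6·6)=65.726707
k: max(0,(0)−(2))=0 … min(3+(0),3−(2))=1
  k=0: (−1)^2·65.7267/(12)·0.3744^4·0.9273^2 = +0.092534
  k=1: (−1)^3·65.7267/(12)·0.3744^2·0.9273^4 = -0.567606
d^3_{2,0}(2.3741) = +0.092534 -0.567606 = -0.475073

d=-0.4751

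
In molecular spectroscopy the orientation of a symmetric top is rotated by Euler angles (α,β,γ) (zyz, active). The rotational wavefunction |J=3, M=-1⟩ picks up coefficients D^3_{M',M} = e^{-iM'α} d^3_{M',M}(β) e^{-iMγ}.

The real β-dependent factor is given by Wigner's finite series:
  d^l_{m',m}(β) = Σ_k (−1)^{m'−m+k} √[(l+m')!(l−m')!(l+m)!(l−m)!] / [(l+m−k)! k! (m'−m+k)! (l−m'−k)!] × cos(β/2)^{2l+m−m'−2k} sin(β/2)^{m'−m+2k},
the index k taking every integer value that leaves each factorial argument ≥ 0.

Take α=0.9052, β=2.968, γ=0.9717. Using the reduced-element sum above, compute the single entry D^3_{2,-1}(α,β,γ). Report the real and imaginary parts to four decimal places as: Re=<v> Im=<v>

Re=0.1771 Im=-0.1971

First d^3_{2,-1}(β=2.968), then the phase factors e^{-i(2)α} and e^{-i(-1)γ}:
With c≡cos(β/2)=0.086687 and s≡sin(β/2)=0.996236, N=[120·1·2·24]^{1/2}=75.894664
The bounds max(0,m−m')=0 and min(l+m,l−m')=1 give 2 terms
  k=0: (−1)^3·75.8947/(12)·0.0867^3·0.9962^3 = -0.004074
  k=1: (−1)^4·75.8947/(24)·0.0867^1·0.9962^5 = +0.269009
d^3_{2,-1}(2.968) = -0.004074 +0.269009 = +0.264935
D = (-0.237318-0.971432i)·(+0.264935)·(+0.563896+0.825846i) = +0.177091-0.197052i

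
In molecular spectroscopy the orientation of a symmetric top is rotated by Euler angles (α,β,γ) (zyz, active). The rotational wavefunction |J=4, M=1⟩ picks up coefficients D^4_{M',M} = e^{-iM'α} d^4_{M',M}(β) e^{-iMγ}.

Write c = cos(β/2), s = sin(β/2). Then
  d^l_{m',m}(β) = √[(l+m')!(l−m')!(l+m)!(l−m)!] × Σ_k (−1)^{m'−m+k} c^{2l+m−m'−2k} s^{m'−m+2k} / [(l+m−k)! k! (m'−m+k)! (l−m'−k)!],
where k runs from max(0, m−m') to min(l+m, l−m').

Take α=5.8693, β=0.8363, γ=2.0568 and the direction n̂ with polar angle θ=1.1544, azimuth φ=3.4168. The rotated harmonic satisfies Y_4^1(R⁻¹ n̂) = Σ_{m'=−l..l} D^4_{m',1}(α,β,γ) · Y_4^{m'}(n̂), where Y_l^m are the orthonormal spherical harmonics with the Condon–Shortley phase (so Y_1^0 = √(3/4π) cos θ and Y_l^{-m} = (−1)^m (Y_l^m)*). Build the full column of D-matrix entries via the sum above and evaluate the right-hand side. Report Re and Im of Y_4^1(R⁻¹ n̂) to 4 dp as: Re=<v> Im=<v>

Re=0.0467 Im=-0.2917

Need the full column D^4_{m',1} for m'=−4..4 at α=5.8693, β=0.8363, γ=2.0568.
cos(β/2)=0.913842, sin(β/2)=0.406071
d^4_{-4,1}: single k=5 term ⇒ +0.063054;  D = -0.053060+0.034066i
d^4_{-3,1}: k∈[4..5] ⇒ +0.250847 -0.029718 = +0.221129;  D = -0.218414+0.034545i
d^4_{-2,1}: k∈[3..5] ⇒ +0.603496 -0.178742 +0.007059 = +0.431813;  D = -0.417628-0.109767i
d^4_{-1,1}: k∈[2..5] ⇒ +0.960349 -0.568868 +0.056162 -0.000739 = +0.446904;  D = -0.350041-0.277839i
d^4_{0,1}: k∈[1..4] ⇒ +0.966526 -1.145053 +0.226093 -0.007440 = +0.040125;  D = -0.018742-0.035479i
d^4_{1,1}: k∈[0..3] ⇒ +0.486371 -1.440523 +0.568868 -0.037441 = -0.422725;  D = +0.030460+0.421627i
d^4_{2,1}: k∈[0..2] ⇒ -0.916927 +0.905244 -0.119161 = -0.130844;  D = -0.043853+0.123277i
d^4_{3,1}: k∈[0..1] ⇒ +0.762253 -0.250847 = +0.511406;  D = +0.350704-0.372214i
d^4_{4,1}: single k=0 term ⇒ -0.319340;  D = -0.293975+0.124727i
Y_4^{m'}(θ=1.1544,φ=3.4168) and Σ D·Y over m':
  (-0.0531+0.0341i)·(+0.1402-0.2760i)  (-0.2184+0.0345i)·(-0.2626+0.2846i)  (-0.4176-0.1098i)·(+0.0346-0.0212i)  (-0.3500-0.2778i)·(+0.3124-0.0882i)  (-0.0187-0.0355i)·(-0.1027+0.0000i)  (+0.0305+0.4216i)·(-0.3124-0.0882i)  (-0.0439+0.1233i)·(+0.0346+0.0212i)  (+0.3507-0.3722i)·(+0.2626+0.2846i)  (-0.2940+0.1247i)·(+0.1402+0.2760i)
Y_4^1(R⁻¹ n̂) = +0.046703-0.291654i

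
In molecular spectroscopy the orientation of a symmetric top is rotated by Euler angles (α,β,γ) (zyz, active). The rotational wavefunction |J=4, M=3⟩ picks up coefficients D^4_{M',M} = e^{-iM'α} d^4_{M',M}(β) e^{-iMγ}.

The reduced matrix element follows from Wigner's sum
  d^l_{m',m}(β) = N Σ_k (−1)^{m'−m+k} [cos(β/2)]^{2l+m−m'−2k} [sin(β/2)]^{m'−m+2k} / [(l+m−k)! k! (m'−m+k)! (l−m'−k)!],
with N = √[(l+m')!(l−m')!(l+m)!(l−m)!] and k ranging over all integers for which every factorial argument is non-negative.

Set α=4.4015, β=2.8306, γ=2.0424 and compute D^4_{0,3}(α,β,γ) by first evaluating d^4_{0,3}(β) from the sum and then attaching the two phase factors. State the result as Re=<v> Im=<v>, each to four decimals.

Re=-0.0399 Im=-0.0063

First d^4_{0,3}(β=2.8306), then the phase factors e^{-i(0)α} and e^{-i(3)γ}:
c=cos(2.8306/2)=0.154870, s=sin(2.8306/2)=0.987935; N=√[24·24·5040·1]=1703.830978
k∈{3,4} keeps every argument non-negative
  k=3: (−1)^0·1703.8310/(144)·0.1549^5·0.9879^3 = +0.001016
  k=4: (−1)^1·1703.8310/(144)·0.1549^3·0.9879^5 = -0.041363
d^4_{0,3}(2.8306) = +0.001016 -0.041363 = -0.040346
D = (+1.000000+0.000000i)·(-0.040346)·(+0.987859+0.155354i) = -0.039857-0.006268i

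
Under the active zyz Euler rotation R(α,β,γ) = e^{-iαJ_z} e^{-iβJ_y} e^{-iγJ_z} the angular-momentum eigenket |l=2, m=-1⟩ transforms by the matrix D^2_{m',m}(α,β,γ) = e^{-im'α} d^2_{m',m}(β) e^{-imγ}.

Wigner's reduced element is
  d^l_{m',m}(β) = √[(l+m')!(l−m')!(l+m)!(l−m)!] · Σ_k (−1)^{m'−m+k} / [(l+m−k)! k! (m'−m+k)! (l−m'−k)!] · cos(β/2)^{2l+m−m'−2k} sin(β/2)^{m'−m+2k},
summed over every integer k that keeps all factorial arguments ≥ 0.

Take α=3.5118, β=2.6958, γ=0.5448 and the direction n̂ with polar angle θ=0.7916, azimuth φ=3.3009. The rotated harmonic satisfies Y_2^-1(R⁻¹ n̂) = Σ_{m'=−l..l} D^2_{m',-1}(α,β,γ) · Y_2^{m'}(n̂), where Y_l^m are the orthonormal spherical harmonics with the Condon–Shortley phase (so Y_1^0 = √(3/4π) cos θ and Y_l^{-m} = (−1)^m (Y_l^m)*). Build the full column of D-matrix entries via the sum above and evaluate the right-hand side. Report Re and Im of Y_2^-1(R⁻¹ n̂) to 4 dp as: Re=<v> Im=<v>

Need the full column D^2_{m',-1} for m'=−2..2 at α=3.5118, β=2.6958, γ=0.5448.
cos(β/2)=0.221055, sin(β/2)=0.975261
d^2_{-2,-1}: single k=1 term ⇒ +0.021069;  D = +0.005936+0.020216i
d^2_{-1,-1}: k∈[0..1] ⇒ +0.002388 -0.139433 = -0.137045;  D = +0.083568+0.108617i
d^2_{0,-1}: k∈[0..1] ⇒ -0.025805 +0.502272 = +0.476468;  D = +0.407490+0.246928i
d^2_{1,-1}: k∈[0..1] ⇒ +0.139433 -0.904657 = -0.765224;  D = +0.753591+0.132925i
d^2_{2,-1}: single k=0 term ⇒ -0.410104;  D = -0.402282+0.079712i
Y_2^{m'}(θ=0.7916,φ=3.3009) and Σ D·Y over m':
  (+0.0059+0.0202i)·(+0.1857-0.0613i)  (+0.0836+0.1086i)·(-0.3814+0.0613i)  (+0.4075+0.2469i)·(+0.1518+0.0000i)  (+0.7536+0.1329i)·(+0.3814+0.0613i)  (-0.4023+0.0797i)·(+0.1857+0.0613i)
Y_2^-1(R⁻¹ n̂) = +0.225342+0.091606i

Re=0.2253 Im=0.0916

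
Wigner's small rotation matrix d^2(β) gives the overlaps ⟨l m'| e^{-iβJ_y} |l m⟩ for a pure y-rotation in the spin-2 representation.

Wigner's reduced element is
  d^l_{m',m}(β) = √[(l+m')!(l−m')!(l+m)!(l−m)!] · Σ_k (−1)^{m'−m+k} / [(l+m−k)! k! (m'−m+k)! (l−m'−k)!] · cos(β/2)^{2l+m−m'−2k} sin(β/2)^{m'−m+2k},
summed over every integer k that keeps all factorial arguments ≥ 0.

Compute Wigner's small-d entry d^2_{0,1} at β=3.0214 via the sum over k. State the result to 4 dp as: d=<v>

d^2_{0,1}(β=3.0214) via Wigner's sum:
Half-angle: c=0.060060, s=0.998195. N=√(2·2·6·1)=4.898979
k∈{1,2} keeps every argument non-negative
  k=1: (−1)^0·4.8990/(2)·0.0601^3·0.9982^1 = +0.000530
  k=2: (−1)^1·4.8990/(2)·0.0601^1·0.9982^3 = -0.146321
d^2_{0,1}(3.0214) = +0.000530 -0.146321 = -0.145792

d=-0.1458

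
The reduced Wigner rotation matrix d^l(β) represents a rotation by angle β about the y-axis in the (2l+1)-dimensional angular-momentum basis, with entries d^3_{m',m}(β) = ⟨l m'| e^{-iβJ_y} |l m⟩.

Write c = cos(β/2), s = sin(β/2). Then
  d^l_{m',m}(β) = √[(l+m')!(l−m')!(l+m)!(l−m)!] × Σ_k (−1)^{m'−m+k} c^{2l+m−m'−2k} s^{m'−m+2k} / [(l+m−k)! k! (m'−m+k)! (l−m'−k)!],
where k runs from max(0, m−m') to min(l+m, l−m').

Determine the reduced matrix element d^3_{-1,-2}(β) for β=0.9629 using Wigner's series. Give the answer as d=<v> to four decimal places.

d=-0.3637

d^3_{-1,-2}(β=0.9629) via Wigner's sum:
Half-angle: c=0.886324, s=0.463065. N=√(2·24·1·120)=75.894664
k: max(0,(-2)−(-1))=0 … min(3+(-2),3−(-1))=1
  k=0: (−1)^1·75.8947/(24)·0.8863^5·0.4631^1 = -0.800950
  k=1: (−1)^2·75.8947/(12)·0.8863^3·0.4631^3 = +0.437254
d^3_{-1,-2}(0.9629) = -0.800950 +0.437254 = -0.363696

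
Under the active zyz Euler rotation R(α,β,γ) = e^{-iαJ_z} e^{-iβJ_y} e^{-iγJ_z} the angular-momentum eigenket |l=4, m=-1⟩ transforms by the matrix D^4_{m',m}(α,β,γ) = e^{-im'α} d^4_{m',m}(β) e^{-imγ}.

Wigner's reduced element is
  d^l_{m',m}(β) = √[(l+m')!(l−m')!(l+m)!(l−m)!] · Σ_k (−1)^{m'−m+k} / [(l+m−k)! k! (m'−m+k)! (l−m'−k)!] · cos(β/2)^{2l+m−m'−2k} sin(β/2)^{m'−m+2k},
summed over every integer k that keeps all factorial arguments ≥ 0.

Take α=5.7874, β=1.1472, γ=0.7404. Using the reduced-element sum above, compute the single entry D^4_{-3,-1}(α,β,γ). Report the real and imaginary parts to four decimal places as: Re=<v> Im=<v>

Re=0.1833 Im=-0.1697

First d^4_{-3,-1}(β=1.1472), then the phase factors e^{-i(-3)α} and e^{-i(-1)γ}:
c=cos(1.1472/2)=0.839953, s=sin(1.1472/2)=0.542659; N=√[1·5040·6·120]=1904.940944
k: max(0,(-1)−(-3))=2 … min(4+(-1),4−(-3))=3
  k=2: (−1)^0·1904.9409/(240)·0.8400^6·0.5427^2 = +0.820832
  k=3: (−1)^1·1904.9409/(144)·0.8400^4·0.5427^4 = -0.571016
d^4_{-3,-1}(1.1472) = +0.820832 -0.571016 = +0.249817
Attach z-rotation phases: D = e^{-i(-3)(5.7874)}·(+0.249817)·e^{-i(-1)(0.7404)} = +0.183306-0.169727i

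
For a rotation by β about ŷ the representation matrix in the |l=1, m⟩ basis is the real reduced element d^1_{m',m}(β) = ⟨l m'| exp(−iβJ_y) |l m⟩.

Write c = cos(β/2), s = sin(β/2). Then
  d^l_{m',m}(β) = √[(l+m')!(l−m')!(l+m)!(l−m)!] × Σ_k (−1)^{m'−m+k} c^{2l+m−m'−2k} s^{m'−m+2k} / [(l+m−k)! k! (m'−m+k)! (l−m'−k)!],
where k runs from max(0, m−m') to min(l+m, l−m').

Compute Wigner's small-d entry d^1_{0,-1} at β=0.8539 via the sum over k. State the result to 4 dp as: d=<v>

d^1_{0,-1}(β=0.8539) via Wigner's sum:
Half-angle: c=0.910233, s=0.414097. N=√(1·1·1·2)=1.414214
The bounds max(0,m−m')=0 and min(l+m,l−m')=0 give 1 term
  k=0: (−1)^1·1.4142/(1)·0.9102^1·0.4141^1 = -0.533051
d^1_{0,-1}(0.8539) = -0.533051

d=-0.5331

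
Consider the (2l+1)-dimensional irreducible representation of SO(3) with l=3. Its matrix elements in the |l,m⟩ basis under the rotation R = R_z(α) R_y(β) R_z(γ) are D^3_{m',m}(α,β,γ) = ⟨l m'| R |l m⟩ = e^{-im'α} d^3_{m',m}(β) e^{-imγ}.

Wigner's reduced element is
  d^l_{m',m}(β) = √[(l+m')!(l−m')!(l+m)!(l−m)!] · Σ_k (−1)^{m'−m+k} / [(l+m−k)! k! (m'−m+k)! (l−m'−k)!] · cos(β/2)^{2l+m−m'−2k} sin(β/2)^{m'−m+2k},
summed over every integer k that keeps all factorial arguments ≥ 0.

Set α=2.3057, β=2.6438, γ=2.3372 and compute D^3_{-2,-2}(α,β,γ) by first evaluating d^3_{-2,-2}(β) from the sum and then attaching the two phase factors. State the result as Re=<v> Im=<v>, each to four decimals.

Re=0.0169 Im=-0.0024

D^3_{-2,-2}(2.3057,2.6438,2.3372) = e^{-i·-2·2.3057}·d^3_{-2,-2}(2.6438)·e^{-i·-2·2.3372}. Compute d first:
With c≡cos(β/2)=0.246334 and s≡sin(β/2)=0.969185, N=[1·120·1·120]^{1/2}=120.000000
The bounds max(0,m−m')=0 and min(l+m,l−m')=1 give 2 terms
  k=0: (−1)^0·120.0000/(120)·0.2463^6·0.9692^0 = +0.000223
  k=1: (−1)^1·120.0000/(24)·0.2463^4·0.9692^2 = -0.017294
d^3_{-2,-2}(2.6438) = +0.000223 -0.017294 = -0.017070
D = (-0.100817-0.994905i)·(-0.017070)·(-0.037980-0.999279i) = +0.016906-0.002365i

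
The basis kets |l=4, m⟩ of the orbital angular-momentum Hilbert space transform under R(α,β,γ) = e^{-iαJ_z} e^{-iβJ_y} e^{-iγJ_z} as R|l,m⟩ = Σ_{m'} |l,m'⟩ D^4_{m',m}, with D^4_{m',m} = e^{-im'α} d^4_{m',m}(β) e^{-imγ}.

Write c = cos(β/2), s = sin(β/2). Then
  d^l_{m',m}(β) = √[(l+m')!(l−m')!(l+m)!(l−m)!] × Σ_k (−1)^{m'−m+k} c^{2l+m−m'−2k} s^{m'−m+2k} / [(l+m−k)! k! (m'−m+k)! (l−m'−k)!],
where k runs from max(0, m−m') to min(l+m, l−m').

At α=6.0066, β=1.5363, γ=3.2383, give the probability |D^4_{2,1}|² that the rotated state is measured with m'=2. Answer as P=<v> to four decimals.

Split into d^4_{2,1}(β=1.5363) × two z-phases.
With c≡cos(β/2)=0.719197 and s≡sin(β/2)=0.694806, N=[720·2·120·6]^{1/2}=1018.233765
Admissible k: 0..2 (factorial args all ≥0)
  k=0: (−1)^1·1018.2338/(240)·0.7192^7·0.6948^1 = -0.293384
  k=1: (−1)^2·1018.2338/(48)·0.7192^5·0.6948^3 = +1.369106
  k=2: (−1)^3·1018.2338/(72)·0.7192^3·0.6948^5 = -0.851877
d^4_{2,1}(1.5363) = -0.293384 +1.369106 -0.851877 = +0.223845
|D^4_{2,1}|² = |d^4_{2,1}(β)|² = (+0.223845)² = 0.050107 (the z-rotation phases have unit modulus)

P=0.0501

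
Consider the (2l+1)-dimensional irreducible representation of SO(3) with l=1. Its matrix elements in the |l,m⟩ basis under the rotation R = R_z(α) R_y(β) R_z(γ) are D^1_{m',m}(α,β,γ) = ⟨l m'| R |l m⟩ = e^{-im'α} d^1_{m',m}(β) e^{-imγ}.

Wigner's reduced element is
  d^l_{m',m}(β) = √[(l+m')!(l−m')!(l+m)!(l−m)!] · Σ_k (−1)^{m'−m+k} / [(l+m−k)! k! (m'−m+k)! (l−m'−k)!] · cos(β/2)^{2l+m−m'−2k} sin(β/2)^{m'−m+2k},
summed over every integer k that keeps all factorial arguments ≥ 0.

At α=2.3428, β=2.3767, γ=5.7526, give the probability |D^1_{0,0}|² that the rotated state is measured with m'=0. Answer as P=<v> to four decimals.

P=0.5205

First d^1_{0,0}(β=2.3767), then the phase factors e^{-i(0)α} and e^{-i(0)γ}:
c=cos(2.3767/2)=0.373191, s=sin(2.3767/2)=0.927754; N=√[1·1·1·1]=1.000000
Admissible k: 0..1 (factorial args all ≥0)
  k=0: (−1)^0·1.0000/(1)·0.3732^2·0.9278^0 = +0.139272
  k=1: (−1)^1·1.0000/(1)·0.3732^0·0.9278^2 = -0.860728
d^1_{0,0}(2.3767) = +0.139272 -0.860728 = -0.721457
|D^1_{0,0}|² = |d^1_{0,0}(β)|² = (-0.721457)² = 0.520500 (the z-rotation phases have unit modulus)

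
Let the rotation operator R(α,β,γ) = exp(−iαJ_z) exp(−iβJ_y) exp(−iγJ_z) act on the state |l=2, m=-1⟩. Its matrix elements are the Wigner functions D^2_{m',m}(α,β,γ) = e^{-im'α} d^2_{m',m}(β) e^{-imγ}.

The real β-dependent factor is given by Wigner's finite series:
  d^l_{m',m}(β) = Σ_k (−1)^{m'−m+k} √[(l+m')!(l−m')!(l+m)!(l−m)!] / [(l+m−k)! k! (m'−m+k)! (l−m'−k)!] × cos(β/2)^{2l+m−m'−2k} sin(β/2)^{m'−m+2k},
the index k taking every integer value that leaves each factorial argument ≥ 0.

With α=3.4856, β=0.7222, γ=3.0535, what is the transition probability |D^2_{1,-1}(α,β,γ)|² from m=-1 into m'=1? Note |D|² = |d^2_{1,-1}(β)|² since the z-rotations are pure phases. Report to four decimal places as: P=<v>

D^2_{1,-1}(3.4856,0.7222,3.0535) = e^{-i·1·3.4856}·d^2_{1,-1}(0.7222)·e^{-i·-1·3.0535}. Compute d first:
c=cos(0.7222/2)=0.935509, s=sin(0.7222/2)=0.353304; N=√[6·1·1·6]=6.000000
k: max(0,(-1)−(1))=0 … min(2+(-1),2−(1))=1
  k=0: (−1)^2·6.0000/(2)·0.9355^2·0.3533^2 = +0.327727
  k=1: (−1)^3·6.0000/(6)·0.9355^0·0.3533^4 = -0.015581
d^2_{1,-1}(0.7222) = +0.327727 -0.015581 = +0.312147
|D^2_{1,-1}|² = |d^2_{1,-1}(β)|² = (+0.312147)² = 0.097436 (the z-rotation phases have unit modulus)

P=0.0974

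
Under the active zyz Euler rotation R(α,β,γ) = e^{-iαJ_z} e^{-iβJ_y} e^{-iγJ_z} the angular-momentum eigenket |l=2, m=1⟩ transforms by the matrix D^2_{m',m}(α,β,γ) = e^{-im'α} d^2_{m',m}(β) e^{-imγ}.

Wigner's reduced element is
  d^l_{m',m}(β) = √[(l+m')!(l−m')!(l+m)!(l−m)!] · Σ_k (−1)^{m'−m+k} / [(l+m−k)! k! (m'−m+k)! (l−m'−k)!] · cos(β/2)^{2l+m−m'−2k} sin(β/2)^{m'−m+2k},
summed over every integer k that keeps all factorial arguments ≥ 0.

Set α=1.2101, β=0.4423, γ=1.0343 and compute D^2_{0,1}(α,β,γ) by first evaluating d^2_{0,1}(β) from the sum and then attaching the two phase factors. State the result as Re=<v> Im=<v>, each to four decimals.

Split into d^2_{0,1}(β=0.4423) × two z-phases.
c=cos(0.4423/2)=0.975646, s=sin(0.4423/2)=0.219352; N=√[2·2·6·1]=4.898979
Admissible k: 1..2 (factorial args all ≥0)
  k=1: (−1)^0·4.8990/(2)·0.9756^3·0.2194^1 = +0.498992
  k=2: (−1)^1·4.8990/(2)·0.9756^1·0.2194^3 = -0.025223
d^2_{0,1}(0.4423) = +0.498992 -0.025223 = +0.473769
Phases: e^{-i·(0)·1.2101}=+1.000000+0.000000i, e^{-i·(1)·1.0343}=+0.511128-0.859505i ⇒ D=+0.242156-0.407207i

Re=0.2422 Im=-0.4072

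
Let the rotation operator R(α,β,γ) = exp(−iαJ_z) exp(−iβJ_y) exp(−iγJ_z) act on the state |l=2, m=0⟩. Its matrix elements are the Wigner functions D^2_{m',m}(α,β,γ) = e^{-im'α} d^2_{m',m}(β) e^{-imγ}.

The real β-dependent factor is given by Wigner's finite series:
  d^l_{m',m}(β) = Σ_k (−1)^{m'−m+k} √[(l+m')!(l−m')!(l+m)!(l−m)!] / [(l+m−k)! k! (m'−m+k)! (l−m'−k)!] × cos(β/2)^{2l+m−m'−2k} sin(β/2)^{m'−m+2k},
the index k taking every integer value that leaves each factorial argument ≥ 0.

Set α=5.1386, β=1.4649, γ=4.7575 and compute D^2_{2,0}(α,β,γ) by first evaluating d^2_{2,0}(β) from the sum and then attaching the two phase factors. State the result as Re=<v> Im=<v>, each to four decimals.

D^2_{2,0}(5.1386,1.4649,4.7575) = e^{-i·2·5.1386}·d^2_{2,0}(1.4649)·e^{-i·0·4.7575}. Compute d first:
c=cos(1.4649/2)=0.743538, s=sin(1.4649/2)=0.668693; N=√[24·1·2·2]=9.797959
Admissible k: 0..0 (factorial args all ≥0)
  k=0: (−1)^2·9.7980/(4)·0.7435^2·0.6687^2 = +0.605531
d^2_{2,0}(1.4649) = +0.605531
D = (-0.658162+0.752877i)·(+0.605531)·(+1.000000+0.000000i) = -0.398537+0.455890i

Re=-0.3985 Im=0.4559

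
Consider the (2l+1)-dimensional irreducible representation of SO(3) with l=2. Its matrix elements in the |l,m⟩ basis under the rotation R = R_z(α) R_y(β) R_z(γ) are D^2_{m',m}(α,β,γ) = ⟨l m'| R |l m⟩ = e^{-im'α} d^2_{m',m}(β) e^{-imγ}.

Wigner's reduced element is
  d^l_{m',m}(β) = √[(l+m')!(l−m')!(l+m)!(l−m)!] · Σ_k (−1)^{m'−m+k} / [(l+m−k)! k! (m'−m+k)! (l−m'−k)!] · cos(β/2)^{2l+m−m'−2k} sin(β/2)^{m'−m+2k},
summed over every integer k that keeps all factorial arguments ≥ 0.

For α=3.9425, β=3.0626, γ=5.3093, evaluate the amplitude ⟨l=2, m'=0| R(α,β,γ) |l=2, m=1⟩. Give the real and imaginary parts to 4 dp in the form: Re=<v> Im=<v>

Re=-0.0542 Im=-0.0797

Split into d^2_{0,1}(β=3.0626) × two z-phases.
Half-angle: c=0.039486, s=0.999220. N=√(2·2·6·1)=4.898979
Admissible k: 1..2 (factorial args all ≥0)
  k=1: (−1)^0·4.8990/(2)·0.0395^3·0.9992^1 = +0.000151
  k=2: (−1)^1·4.8990/(2)·0.0395^1·0.9992^3 = -0.096495
d^2_{0,1}(3.0626) = +0.000151 -0.096495 = -0.096344
D = (+1.000000+0.000000i)·(-0.096344)·(+0.562090+0.827076i) = -0.054154-0.079684i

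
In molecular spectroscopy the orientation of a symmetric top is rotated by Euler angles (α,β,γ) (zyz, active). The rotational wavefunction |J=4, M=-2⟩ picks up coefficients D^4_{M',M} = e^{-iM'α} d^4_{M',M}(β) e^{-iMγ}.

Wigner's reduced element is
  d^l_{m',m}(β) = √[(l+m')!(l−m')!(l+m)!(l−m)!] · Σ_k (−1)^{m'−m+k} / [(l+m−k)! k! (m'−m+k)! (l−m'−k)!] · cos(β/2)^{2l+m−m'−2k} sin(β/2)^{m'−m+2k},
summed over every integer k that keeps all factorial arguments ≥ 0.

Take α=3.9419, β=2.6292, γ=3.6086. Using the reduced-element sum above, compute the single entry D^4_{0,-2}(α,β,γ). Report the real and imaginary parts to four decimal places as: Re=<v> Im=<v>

Re=0.2439 Im=0.3298

First d^4_{0,-2}(β=2.6292), then the phase factors e^{-i(0)α} and e^{-i(-2)γ}:
With c≡cos(β/2)=0.253403 and s≡sin(β/2)=0.967361, N=[24·24·2·720]^{1/2}=910.735966
The bounds max(0,m−m')=0 and min(l+m,l−m')=2 give 3 terms
  k=0: (−1)^2·910.7360/(96)·0.2534^6·0.9674^2 = +0.002351
  k=1: (−1)^3·910.7360/(36)·0.2534^4·0.9674^4 = -0.091346
  k=2: (−1)^4·910.7360/(96)·0.2534^2·0.9674^6 = +0.499201
d^4_{0,-2}(2.6292) = +0.002351 -0.091346 +0.499201 = +0.410205
Phases: e^{-i·(0)·3.9419}=+1.000000+0.000000i, e^{-i·(-2)·3.6086}=+0.594611+0.804014i ⇒ D=+0.243913+0.329811i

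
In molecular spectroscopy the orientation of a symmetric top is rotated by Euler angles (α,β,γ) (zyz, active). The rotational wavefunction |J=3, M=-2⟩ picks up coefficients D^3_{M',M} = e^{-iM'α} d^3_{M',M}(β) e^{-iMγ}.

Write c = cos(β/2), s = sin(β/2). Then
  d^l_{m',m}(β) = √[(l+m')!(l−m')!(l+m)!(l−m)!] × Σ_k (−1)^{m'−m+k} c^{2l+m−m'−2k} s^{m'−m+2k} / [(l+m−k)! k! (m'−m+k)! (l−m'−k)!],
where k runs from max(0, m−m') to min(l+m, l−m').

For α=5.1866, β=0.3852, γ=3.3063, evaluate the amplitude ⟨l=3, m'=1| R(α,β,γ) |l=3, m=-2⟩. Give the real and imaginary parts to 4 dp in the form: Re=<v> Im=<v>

D^3_{1,-2}(5.1866,0.3852,3.3063) = e^{-i·1·5.1866}·d^3_{1,-2}(0.3852)·e^{-i·-2·3.3063}. Compute d first:
With c≡cos(β/2)=0.981510 and s≡sin(β/2)=0.191411, N=[24·2·1·120]^{1/2}=75.894664
Admissible k: 0..1 (factorial args all ≥0)
  k=0: (−1)^3·75.8947/(12)·0.9815^3·0.1914^3 = -0.041939
  k=1: (−1)^4·75.8947/(24)·0.9815^1·0.1914^5 = +0.000798
d^3_{1,-2}(0.3852) = -0.041939 +0.000798 = -0.041141
Phases: e^{-i·(1)·5.1866}=+0.456637+0.889653i, e^{-i·(-2)·3.3063}=+0.946232+0.323489i ⇒ D=-0.005936-0.040711i

Re=-0.0059 Im=-0.0407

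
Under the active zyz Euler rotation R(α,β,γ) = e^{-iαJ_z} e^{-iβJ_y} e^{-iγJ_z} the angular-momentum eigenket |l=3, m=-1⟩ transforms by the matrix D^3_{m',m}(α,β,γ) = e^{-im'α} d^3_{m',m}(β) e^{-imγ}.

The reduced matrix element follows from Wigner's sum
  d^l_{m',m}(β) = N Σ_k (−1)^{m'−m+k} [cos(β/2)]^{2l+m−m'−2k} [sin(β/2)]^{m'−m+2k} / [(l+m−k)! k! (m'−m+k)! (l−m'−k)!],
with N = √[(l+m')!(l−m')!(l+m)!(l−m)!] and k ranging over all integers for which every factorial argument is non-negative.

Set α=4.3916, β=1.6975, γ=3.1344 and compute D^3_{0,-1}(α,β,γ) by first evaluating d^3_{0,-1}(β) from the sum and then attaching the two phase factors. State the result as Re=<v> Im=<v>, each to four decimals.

Re=-0.3952 Im=0.0028

Split into d^3_{0,-1}(β=1.6975) × two z-phases.
Half-angle: c=0.660922, s=0.750455. N=√(6·6·2·24)=41.569219
The bounds max(0,m−m')=0 and min(l+m,l−m')=2 give 3 terms
  k=0: (−1)^1·41.5692/(12)·0.6609^5·0.7505^1 = -0.327843
  k=1: (−1)^2·41.5692/(4)·0.6609^3·0.7505^3 = +1.268048
  k=2: (−1)^3·41.5692/(12)·0.6609^1·0.7505^5 = -0.544959
d^3_{0,-1}(1.6975) = -0.327843 +1.268048 -0.544959 = +0.395247
Attach z-rotation phases: D = e^{-i(0)(4.3916)}·(+0.395247)·e^{-i(-1)(3.1344)} = -0.395237+0.002843i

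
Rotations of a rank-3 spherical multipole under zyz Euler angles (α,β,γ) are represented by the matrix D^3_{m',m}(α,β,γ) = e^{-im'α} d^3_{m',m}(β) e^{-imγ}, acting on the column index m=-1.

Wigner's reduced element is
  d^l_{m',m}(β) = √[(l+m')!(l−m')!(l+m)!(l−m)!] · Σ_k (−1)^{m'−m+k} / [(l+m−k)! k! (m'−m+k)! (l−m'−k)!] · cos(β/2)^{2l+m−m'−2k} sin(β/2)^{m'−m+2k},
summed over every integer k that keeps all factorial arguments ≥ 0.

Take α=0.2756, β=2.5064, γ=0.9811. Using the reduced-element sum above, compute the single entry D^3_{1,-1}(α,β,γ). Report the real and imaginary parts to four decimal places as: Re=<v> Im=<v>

Re=0.1150 Im=0.0980

First d^3_{1,-1}(β=2.5064), then the phase factors e^{-i(1)α} and e^{-i(-1)γ}:
c=cos(2.5064/2)=0.312284, s=sin(2.5064/2)=0.949989; N=√[24·2·2·24]=48.000000
Admissible k: 0..2 (factorial args all ≥0)
  k=0: (−1)^2·48.0000/(8)·0.3123^4·0.9500^2 = +0.051498
  k=1: (−1)^3·48.0000/(6)·0.3123^2·0.9500^4 = -0.635424
  k=2: (−1)^4·48.0000/(48)·0.3123^0·0.9500^6 = +0.735040
d^3_{1,-1}(2.5064) = +0.051498 -0.635424 +0.735040 = +0.151114
Phases: e^{-i·(1)·0.2756}=+0.962262-0.272124i, e^{-i·(-1)·0.9811}=+0.556109+0.831110i ⇒ D=+0.115041+0.097984i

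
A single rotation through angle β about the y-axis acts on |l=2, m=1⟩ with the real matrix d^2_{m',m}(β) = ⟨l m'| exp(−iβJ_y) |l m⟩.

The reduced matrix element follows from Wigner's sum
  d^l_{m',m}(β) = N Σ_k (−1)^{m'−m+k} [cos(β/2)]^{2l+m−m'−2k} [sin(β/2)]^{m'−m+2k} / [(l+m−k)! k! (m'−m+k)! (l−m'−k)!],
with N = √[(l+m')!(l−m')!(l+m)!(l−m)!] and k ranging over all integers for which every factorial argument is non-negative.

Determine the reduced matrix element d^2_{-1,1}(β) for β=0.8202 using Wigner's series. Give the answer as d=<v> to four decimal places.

d=0.3758

d^2_{-1,1}(β=0.8202) via Wigner's sum:
c=cos(0.8202/2)=0.917081, s=sin(0.8202/2)=0.398701; N=√[1·6·6·1]=6.000000
k∈{2,3} keeps every argument non-negative
  k=2: (−1)^0·6.0000/(2)·0.9171^2·0.3987^2 = +0.401080
  k=3: (−1)^1·6.0000/(6)·0.9171^0·0.3987^4 = -0.025269
d^2_{-1,1}(0.8202) = +0.401080 -0.025269 = +0.375811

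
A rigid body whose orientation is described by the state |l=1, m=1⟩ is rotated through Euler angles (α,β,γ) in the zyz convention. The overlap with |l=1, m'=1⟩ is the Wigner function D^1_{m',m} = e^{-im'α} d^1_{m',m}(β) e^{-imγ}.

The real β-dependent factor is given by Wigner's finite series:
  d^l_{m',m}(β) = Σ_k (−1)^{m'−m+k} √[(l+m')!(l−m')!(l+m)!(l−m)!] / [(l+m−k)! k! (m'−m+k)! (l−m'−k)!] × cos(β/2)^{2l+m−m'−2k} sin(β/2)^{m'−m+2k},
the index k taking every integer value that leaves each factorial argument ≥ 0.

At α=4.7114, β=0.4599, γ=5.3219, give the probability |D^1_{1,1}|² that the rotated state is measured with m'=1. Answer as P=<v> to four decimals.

D^1_{1,1}(4.7114,0.4599,5.3219) = e^{-i·1·4.7114}·d^1_{1,1}(0.4599)·e^{-i·1·5.3219}. Compute d first:
With c≡cos(β/2)=0.973678 and s≡sin(β/2)=0.227929, N=[2·1·2·1]^{1/2}=2.000000
The bounds max(0,m−m')=0 and min(l+m,l−m')=0 give 1 term
  k=0: (−1)^0·2.0000/(2)·0.9737^2·0.2279^0 = +0.948048
d^1_{1,1}(0.4599) = +0.948048
|D^1_{1,1}|² = |d^1_{1,1}(β)|² = (+0.948048)² = 0.898796 (the z-rotation phases have unit modulus)

P=0.8988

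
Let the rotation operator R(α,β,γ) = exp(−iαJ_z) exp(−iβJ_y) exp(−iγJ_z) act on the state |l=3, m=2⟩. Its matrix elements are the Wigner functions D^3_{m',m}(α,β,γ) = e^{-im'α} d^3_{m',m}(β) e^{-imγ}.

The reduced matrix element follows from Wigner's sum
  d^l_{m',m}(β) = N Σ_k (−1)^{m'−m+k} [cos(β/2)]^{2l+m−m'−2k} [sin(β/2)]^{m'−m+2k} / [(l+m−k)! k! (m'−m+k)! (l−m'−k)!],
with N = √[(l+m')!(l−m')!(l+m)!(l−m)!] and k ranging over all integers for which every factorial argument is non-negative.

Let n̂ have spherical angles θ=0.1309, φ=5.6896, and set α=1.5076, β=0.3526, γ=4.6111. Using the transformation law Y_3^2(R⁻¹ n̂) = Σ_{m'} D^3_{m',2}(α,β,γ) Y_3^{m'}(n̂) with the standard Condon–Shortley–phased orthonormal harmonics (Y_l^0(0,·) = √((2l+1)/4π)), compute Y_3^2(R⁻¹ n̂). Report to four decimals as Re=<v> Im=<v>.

Re=-0.1200 Im=-0.1109

Need the full column D^3_{m',2} for m'=−3..3 at α=1.5076, β=0.3526, γ=4.6111.
cos(β/2)=0.984499, sin(β/2)=0.175388
d^3_{-3,2}: single k=5 term ⇒ +0.000400;  D = -0.000005+0.000400i
d^3_{-2,2}: k∈[4..5] ⇒ +0.004586 -0.000029 = +0.004557;  D = +0.004543+0.000347i
d^3_{-1,2}: k∈[3..4] ⇒ +0.032559 -0.000517 = +0.032043;  D = +0.004452-0.031732i
d^3_{0,2}: k∈[2..3] ⇒ +0.158279 -0.005023 = +0.153255;  D = -0.150122-0.030834i
d^3_{1,2}: k∈[1..2] ⇒ +0.512953 -0.032559 = +0.480393;  D = -0.126178+0.463526i
d^3_{2,2}: k∈[0..1] ⇒ +0.910527 -0.144488 = +0.766038;  D = +0.724960+0.247483i
d^3_{3,2}: single k=0 term ⇒ -0.397332;  D = -0.151857+0.367167i
Y_3^{m'}(θ=0.1309,φ=5.6896) and Σ D·Y over m':
  (-0.0000+0.0004i)·(-0.0002+0.0009i)  (+0.0045+0.0003i)·(+0.0065+0.0160i)  (+0.0045-0.0317i)·(+0.1369+0.0924i)  (-0.1501-0.0308i)·(+0.7085+0.0000i)  (-0.1262+0.4635i)·(-0.1369+0.0924i)  (+0.7250+0.2475i)·(+0.0065-0.0160i)  (-0.1519+0.3672i)·(+0.0002+0.0009i)
Y_3^2(R⁻¹ n̂) = -0.120049-0.110883i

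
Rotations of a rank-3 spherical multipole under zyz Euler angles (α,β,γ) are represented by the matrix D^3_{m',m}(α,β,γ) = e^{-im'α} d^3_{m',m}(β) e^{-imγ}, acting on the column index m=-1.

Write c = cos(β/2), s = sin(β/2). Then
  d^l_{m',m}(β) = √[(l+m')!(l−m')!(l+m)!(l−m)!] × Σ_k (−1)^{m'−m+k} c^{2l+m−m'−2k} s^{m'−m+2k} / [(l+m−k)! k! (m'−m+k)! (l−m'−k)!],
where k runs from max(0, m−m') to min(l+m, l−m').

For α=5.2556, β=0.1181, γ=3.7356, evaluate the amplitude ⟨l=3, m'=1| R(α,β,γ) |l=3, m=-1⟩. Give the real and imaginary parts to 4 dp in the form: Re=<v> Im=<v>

Re=0.0010 Im=-0.0206

Split into d^3_{1,-1}(β=0.1181) × two z-phases.
Half-angle: c=0.998257, s=0.059016. N=√(24·2·2·24)=48.000000
k: max(0,(-1)−(1))=0 … min(3+(-1),3−(1))=2
  k=0: (−1)^2·48.0000/(8)·0.9983^4·0.0590^2 = +0.020752
  k=1: (−1)^3·48.0000/(6)·0.9983^2·0.0590^4 = -0.000097
  k=2: (−1)^4·48.0000/(48)·0.9983^0·0.0590^6 = +0.000000
d^3_{1,-1}(0.1181) = +0.020752 -0.000097 +0.000000 = +0.020655
Phases: e^{-i·(1)·5.2556}=+0.516887+0.856053i, e^{-i·(-1)·3.7356}=-0.828704-0.559686i ⇒ D=+0.001049-0.020628i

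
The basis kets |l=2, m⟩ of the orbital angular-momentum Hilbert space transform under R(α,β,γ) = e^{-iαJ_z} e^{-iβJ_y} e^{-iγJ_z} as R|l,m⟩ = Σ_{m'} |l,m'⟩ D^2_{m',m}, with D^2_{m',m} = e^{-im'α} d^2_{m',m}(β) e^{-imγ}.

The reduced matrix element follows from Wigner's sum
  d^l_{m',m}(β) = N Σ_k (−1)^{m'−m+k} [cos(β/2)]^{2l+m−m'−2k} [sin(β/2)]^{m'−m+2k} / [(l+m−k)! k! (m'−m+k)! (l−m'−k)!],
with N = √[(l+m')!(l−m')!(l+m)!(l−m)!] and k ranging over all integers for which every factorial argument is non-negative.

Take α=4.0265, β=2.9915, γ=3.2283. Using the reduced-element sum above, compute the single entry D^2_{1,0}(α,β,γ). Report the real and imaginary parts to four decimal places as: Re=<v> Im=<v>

Split into d^2_{1,0}(β=2.9915) × two z-phases.
Half-angle: c=0.074976, s=0.997185. N=√(6·1·2·2)=4.898979
The bounds max(0,m−m')=0 and min(l+m,l−m')=1 give 2 terms
  k=0: (−1)^1·4.8990/(2)·0.0750^3·0.9972^1 = -0.001029
  k=1: (−1)^2·4.8990/(2)·0.0750^1·0.9972^3 = +0.182106
d^2_{1,0}(2.9915) = -0.001029 +0.182106 = +0.181077
Attach z-rotation phases: D = e^{-i(1)(4.0265)}·(+0.181077)·e^{-i(0)(3.2283)} = -0.114687+0.140127i

Re=-0.1147 Im=0.1401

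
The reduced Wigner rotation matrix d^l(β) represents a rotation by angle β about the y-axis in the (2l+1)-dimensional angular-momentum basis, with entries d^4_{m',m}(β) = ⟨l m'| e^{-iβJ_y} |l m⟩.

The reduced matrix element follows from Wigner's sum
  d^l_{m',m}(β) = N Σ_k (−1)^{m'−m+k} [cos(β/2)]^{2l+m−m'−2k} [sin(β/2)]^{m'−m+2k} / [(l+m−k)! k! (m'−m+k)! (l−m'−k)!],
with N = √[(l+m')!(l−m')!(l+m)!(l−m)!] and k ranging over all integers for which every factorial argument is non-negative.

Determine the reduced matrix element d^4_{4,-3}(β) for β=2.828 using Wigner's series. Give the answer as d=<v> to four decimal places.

d=-0.4051

d^4_{4,-3}(β=2.828) via Wigner's sum:
Half-angle: c=0.156155, s=0.987733. N=√(40320·1·1·5040)=14255.272709
k: max(0,(-3)−(4))=0 … min(4+(-3),4−(4))=0
  k=0: (−1)^7·14255.2727/(5040)·0.1562^1·0.9877^7 = -0.405113
d^4_{4,-3}(2.828) = -0.405113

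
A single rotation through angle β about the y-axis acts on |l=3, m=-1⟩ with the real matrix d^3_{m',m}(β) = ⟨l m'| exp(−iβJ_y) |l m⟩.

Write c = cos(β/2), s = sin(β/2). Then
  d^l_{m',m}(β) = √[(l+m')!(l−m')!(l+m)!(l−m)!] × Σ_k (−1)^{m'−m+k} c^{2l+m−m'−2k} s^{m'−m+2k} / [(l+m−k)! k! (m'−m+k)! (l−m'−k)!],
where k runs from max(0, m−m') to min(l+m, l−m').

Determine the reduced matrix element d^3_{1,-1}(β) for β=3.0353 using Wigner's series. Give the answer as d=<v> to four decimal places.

d^3_{1,-1}(β=3.0353) via Wigner's sum:
With c≡cos(β/2)=0.053121 and s≡sin(β/2)=0.998588, N=[24·2·2·24]^{1/2}=48.000000
Admissible k: 0..2 (factorial args all ≥0)
  k=0: (−1)^2·48.0000/(8)·0.0531^4·0.9986^2 = +0.000048
  k=1: (−1)^3·48.0000/(6)·0.0531^2·0.9986^4 = -0.022448
  k=2: (−1)^4·48.0000/(48)·0.0531^0·0.9986^6 = +0.991558
d^3_{1,-1}(3.0353) = +0.000048 -0.022448 +0.991558 = +0.969158

d=0.9692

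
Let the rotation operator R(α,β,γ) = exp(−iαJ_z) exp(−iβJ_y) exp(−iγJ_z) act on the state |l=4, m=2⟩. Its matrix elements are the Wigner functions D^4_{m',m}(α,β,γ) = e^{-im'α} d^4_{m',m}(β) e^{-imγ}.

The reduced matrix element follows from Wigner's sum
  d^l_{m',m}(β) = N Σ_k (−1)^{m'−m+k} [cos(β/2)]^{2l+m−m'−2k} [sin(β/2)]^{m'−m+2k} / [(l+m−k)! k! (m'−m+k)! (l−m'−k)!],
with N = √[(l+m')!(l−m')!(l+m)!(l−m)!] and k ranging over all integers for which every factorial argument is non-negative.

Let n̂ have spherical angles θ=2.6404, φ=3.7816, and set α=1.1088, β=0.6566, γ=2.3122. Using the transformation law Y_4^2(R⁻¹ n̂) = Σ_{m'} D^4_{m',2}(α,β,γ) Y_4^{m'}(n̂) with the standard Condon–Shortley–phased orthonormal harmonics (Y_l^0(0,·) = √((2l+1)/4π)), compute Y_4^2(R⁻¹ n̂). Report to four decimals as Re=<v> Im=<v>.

Need the full column D^4_{m',2} for m'=−4..4 at α=1.1088, β=0.6566, γ=2.3122.
cos(β/2)=0.946592, sin(β/2)=0.322434
d^4_{-4,2}: single k=6 term ⇒ +0.005328;  D = +0.005233-0.001002i
d^4_{-3,2}: k∈[5..6] ⇒ +0.033180 -0.001283 = +0.031897;  D = +0.008594-0.030717i
d^4_{-2,2}: k∈[4..6] ⇒ +0.130169 -0.012082 +0.000117 = +0.118203;  D = -0.087703-0.079247i
d^4_{-1,2}: k∈[3..5] ⇒ +0.360290 -0.062705 +0.001455 = +0.299041;  D = -0.278368+0.109254i
d^4_{0,2}: k∈[2..4] ⇒ +0.709546 -0.219536 +0.009552 = +0.499561;  D = -0.043899+0.497629i
d^4_{1,2}: k∈[1..3] ⇒ +0.931573 -0.540435 +0.041803 = +0.432941;  D = +0.369096+0.226287i
d^4_{2,2}: k∈[0..2] ⇒ +0.644617 -0.897512 +0.130169 = -0.122726;  D = -0.104057+0.065067i
d^4_{3,2}: k∈[0..1] ⇒ -0.821570 +0.285971 = -0.535598;  D = +0.051775+0.533090i
d^4_{4,2}: single k=0 term ⇒ +0.395766;  D = -0.369669-0.141334i
Y_4^{m'}(θ=2.6404,φ=3.7816) and Σ D·Y over m':
  (+0.0052-0.0010i)·(-0.0197-0.0130i)  (+0.0086-0.0307i)·(-0.0417-0.1144i)  (-0.0877-0.0792i)·(+0.0971-0.3243i)  (-0.2784+0.1093i)·(+0.3812-0.2838i)  (-0.0439+0.4976i)·(+0.0668+0.0000i)  (+0.3691+0.2263i)·(-0.3812-0.2838i)  (-0.1041+0.0651i)·(+0.0971+0.3243i)  (+0.0518+0.5331i)·(+0.0417-0.1144i)  (-0.3697-0.1413i)·(-0.0197+0.0130i)
Y_4^2(R⁻¹ n̂) = -0.151654-0.029289i

Re=-0.1517 Im=-0.0293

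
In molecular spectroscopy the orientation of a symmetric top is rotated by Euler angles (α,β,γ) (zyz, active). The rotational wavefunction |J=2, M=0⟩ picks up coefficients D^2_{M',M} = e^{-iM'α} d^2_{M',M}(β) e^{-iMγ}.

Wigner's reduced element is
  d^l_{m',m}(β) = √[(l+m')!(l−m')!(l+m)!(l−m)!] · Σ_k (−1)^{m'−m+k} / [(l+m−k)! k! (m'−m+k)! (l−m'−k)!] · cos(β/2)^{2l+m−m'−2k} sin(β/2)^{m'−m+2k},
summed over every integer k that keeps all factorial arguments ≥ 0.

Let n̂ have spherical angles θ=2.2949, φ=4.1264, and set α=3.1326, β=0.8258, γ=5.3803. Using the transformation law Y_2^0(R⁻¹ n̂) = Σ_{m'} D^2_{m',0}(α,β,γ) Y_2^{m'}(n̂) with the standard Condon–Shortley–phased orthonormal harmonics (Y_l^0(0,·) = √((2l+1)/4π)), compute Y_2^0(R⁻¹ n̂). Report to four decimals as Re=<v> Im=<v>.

Need the full column D^2_{m',0} for m'=−2..2 at α=3.1326, β=0.8258, γ=5.3803.
cos(β/2)=0.915961, sin(β/2)=0.401267
d^2_{-2,0}: single k=2 term ⇒ +0.330900;  D = +0.330847-0.005951i
d^2_{-1,0}: k∈[1..2] ⇒ +0.755336 -0.144962 = +0.610374;  D = -0.610350+0.005489i
d^2_{0,0}: k∈[0..2] ⇒ +0.703895 -0.540358 +0.025926 = +0.189463;  D = +0.189463+0.000000i
d^2_{1,0}: k∈[0..1] ⇒ -0.755336 +0.144962 = -0.610374;  D = +0.610350+0.005489i
d^2_{2,0}: single k=0 term ⇒ +0.330900;  D = +0.330847+0.005951i
Y_2^{m'}(θ=2.2949,φ=4.1264) and Σ D·Y over m':
  (+0.3308-0.0060i)·(-0.0842-0.1997i)  (-0.6103+0.0055i)·(+0.2120-0.3194i)  (+0.1895+0.0000i)·(+0.0998+0.0000i)  (+0.6103+0.0055i)·(-0.2120-0.3194i)  (+0.3308+0.0060i)·(-0.0842+0.1997i)
Y_2^0(R⁻¹ n̂) = -0.294457+0.000000i

Re=-0.2945 Im=0.0000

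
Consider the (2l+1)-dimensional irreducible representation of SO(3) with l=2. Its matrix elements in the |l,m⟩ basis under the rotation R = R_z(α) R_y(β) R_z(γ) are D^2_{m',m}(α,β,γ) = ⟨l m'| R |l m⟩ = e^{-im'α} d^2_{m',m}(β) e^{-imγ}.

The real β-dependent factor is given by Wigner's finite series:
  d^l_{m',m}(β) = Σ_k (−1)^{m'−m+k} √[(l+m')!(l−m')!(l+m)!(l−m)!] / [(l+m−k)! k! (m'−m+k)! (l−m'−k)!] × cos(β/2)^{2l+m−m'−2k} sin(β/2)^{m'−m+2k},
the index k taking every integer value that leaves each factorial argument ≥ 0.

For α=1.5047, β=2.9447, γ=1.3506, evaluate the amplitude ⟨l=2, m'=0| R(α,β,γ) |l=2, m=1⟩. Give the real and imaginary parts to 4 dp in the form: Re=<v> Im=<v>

Re=-0.0513 Im=0.2293

Split into d^2_{0,1}(β=2.9447) × two z-phases.
With c≡cos(β/2)=0.098287 and s≡sin(β/2)=0.995158, N=[2·2·6·1]^{1/2}=4.898979
The bounds max(0,m−m')=1 and min(l+m,l−m')=2 give 2 terms
  k=1: (−1)^0·4.8990/(2)·0.0983^3·0.9952^1 = +0.002315
  k=2: (−1)^1·4.8990/(2)·0.0983^1·0.9952^3 = -0.237274
d^2_{0,1}(2.9447) = +0.002315 -0.237274 = -0.234959
D = (+1.000000+0.000000i)·(-0.234959)·(+0.218421-0.975855i) = -0.051320+0.229286i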